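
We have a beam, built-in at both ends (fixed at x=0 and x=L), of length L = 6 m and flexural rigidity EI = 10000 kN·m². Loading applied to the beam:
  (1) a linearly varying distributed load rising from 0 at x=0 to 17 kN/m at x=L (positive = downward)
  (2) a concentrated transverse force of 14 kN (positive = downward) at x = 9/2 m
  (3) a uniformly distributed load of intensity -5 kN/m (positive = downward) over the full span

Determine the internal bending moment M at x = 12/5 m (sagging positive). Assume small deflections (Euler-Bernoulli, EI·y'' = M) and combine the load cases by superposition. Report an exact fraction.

Load 1 — triangular load w₀=17 kN/m (0→w₀ over full span):
  M_1 = 3w₀Lx/20 - w₀L²/30 - w₀x³/(6L) = 3·17·6·(12/5)/20 - 17·6²/30 - 17·(12/5)³/(6·6) = 1224/125 kN·m
Load 2 — point force P=14 kN at a=9/2 m (b=L-a=3/2):
  M_2 = Pb²(3a+b)x/L³ - Pab²/L²  [x≤a] = 14·(3/2)²·(3·(9/2)+(3/2))·(12/5)/6³ - 14·(9/2)·(3/2)²/6² = 21/16 kN·m
Load 3 — uniform load w=-5 kN/m over full span:
  M_3 = wLx/2 - wL²/12 - wx²/2 = (-5)·6·(12/5)/2 - (-5)·6²/12 - (-5)·(12/5)²/2 = -33/5 kN·m
Superposition: M = Σ M_i = 9009/2000 kN·m ≈ 4.504500 kN·m

M(12/5) = 9009/2000 kN·m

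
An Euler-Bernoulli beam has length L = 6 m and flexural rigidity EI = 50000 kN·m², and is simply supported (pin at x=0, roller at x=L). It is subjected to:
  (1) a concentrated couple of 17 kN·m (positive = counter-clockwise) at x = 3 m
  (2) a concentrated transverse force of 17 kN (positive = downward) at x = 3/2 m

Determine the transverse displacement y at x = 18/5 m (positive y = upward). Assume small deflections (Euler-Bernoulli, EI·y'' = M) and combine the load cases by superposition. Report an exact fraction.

y(18/5) = -43911/50000000 m

Load 1 — applied couple M₀=17 kN·m at a=3 m (b=L-a=3):
  y_1 = (M₀x³/(6L)-M₀(x-a)²/2+C₁x)/EI  [x>a] with C₁=M₀(3b²-L²)/(6L)=-17/4 = (17·(18/5)³/(6·6)-17·((18/5)-3)²/2+(-17/4)·(18/5))/50000 = 459/6250000 m
Load 2 — point force P=17 kN at a=3/2 m (b=L-a=9/2):
  y_2 = -Pa(L-x)(2Lx-a²-x²)/(6LEI)  [x>a] = -17·(3/2)·(6-(18/5))·(2·6·(18/5)-(3/2)²-(18/5)²)/(6·6·50000) = -47583/50000000 m
Superposition: y = Σ y_i = -43911/50000000 m ≈ -0.000878 m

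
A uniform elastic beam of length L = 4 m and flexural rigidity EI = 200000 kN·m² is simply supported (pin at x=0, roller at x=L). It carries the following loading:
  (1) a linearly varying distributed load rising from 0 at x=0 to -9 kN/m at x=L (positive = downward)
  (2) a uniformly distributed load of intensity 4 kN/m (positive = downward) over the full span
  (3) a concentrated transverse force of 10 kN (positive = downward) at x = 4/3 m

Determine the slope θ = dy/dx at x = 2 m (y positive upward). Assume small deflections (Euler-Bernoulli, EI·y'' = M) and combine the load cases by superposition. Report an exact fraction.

Load 1 — triangular load w₀=-9 kN/m (0→w₀ over full span):
  θ_1 = -w₀(7L⁴-30L²x²+15x⁴)/(360LEI) = -(-9)·(7·4⁴-30·4²·2²+15·2⁴)/(360·4·200000) = 7/2000000 rad
Load 2 — uniform load w=4 kN/m over full span:
  θ_2 = -w(L³-6Lx²+4x³)/(24EI) = -4·(4³-6·4·2²+4·2³)/(24·200000) = 0 rad
Load 3 — point force P=10 kN at a=4/3 m (b=L-a=8/3):
  θ_3 = -Pa(2L²-6Lx+3x²+a²)/(6LEI)  [x>a] = -10·(4/3)·(2·4²-6·4·2+3·2²+(4/3)²)/(6·4·200000) = 1/162000 rad
Superposition: θ = Σ θ_i = 1567/162000000 rad ≈ 0.000010 rad

θ(2) = 1567/162000000 rad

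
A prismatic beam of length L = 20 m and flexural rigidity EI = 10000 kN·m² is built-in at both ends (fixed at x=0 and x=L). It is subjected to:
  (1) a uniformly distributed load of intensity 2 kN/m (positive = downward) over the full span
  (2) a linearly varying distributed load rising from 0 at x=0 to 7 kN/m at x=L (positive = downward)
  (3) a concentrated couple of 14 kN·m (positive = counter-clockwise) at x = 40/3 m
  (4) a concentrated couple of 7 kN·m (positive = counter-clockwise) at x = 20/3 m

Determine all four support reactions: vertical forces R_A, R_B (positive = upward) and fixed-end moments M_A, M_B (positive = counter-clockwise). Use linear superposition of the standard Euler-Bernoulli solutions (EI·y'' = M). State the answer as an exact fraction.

R_A = 212/5 kN, M_A = 494/3 kN·m, R_B = 338/5 kN, M_B = -613/3 kN·m

Load 1 — uniform load w=2 kN/m over full span:
  R_A = wL/2 = 2·20/2 = 20 kN
  M_A = wL²/12 = 2·20²/12 = 200/3 kN·m
  R_B = wL/2 = 2·20/2 = 20 kN
  M_B = -wL²/12 = -2·20²/12 = -200/3 kN·m
Load 2 — triangular load w₀=7 kN/m (0→w₀ over full span):
  R_A = 3w₀L/20 = 3·7·20/20 = 21 kN
  M_A = w₀L²/30 = 7·20²/30 = 280/3 kN·m
  R_B = 7w₀L/20 = 7·7·20/20 = 49 kN
  M_B = -w₀L²/20 = -7·20²/20 = -140 kN·m
Load 3 — applied couple M₀=14 kN·m at a=40/3 m (b=L-a=20/3):
  R_A = 6M₀ab/L³ = 6·14·(40/3)·(20/3)/20³ = 14/15 kN
  M_A = M₀b(2a-b)/L² = 14·(20/3)·(2·(40/3)-(20/3))/20² = 14/3 kN·m
  R_B = -6M₀ab/L³ = -6·14·(40/3)·(20/3)/20³ = -14/15 kN
  M_B = M₀a(2b-a)/L² = 14·(40/3)·(2·(20/3)-(40/3))/20² = 0 kN·m
Load 4 — applied couple M₀=7 kN·m at a=20/3 m (b=L-a=40/3):
  R_A = 6M₀ab/L³ = 6·7·(20/3)·(40/3)/20³ = 7/15 kN
  M_A = M₀b(2a-b)/L² = 7·(40/3)·(2·(20/3)-(40/3))/20² = 0 kN·m
  R_B = -6M₀ab/L³ = -6·7·(20/3)·(40/3)/20³ = -7/15 kN
  M_B = M₀a(2b-a)/L² = 7·(20/3)·(2·(40/3)-(20/3))/20² = 7/3 kN·m
Superposition: R_A = 212/5 kN, M_A = 494/3 kN·m, R_B = 338/5 kN, M_B = -613/3 kN·m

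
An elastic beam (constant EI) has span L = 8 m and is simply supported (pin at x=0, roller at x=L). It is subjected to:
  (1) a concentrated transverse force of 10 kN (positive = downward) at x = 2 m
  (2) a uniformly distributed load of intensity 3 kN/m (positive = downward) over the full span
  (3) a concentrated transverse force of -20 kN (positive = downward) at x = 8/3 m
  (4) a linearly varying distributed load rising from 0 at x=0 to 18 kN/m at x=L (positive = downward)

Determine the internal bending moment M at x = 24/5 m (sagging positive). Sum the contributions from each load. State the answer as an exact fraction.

M(24/5) = 31288/375 kN·m

Load 1 — point force P=10 kN at a=2 m (b=L-a=6):
  M_1 = Pa(L-x)/L  [x>a] = 10·2·(8-(24/5))/8 = 8 kN·m
Load 2 — uniform load w=3 kN/m over full span:
  M_2 = wx(L-x)/2 = 3·(24/5)·(8-(24/5))/2 = 576/25 kN·m
Load 3 — point force P=-20 kN at a=8/3 m (b=L-a=16/3):
  M_3 = Pa(L-x)/L  [x>a] = (-20)·(8/3)·(8-(24/5))/8 = -64/3 kN·m
Load 4 — triangular load w₀=18 kN/m (0→w₀ over full span):
  M_4 = w₀Lx/6 - w₀x³/(6L) = 18·8·(24/5)/6 - 18·(24/5)³/(6·8) = 9216/125 kN·m
Superposition: M = Σ M_i = 31288/375 kN·m ≈ 83.434667 kN·m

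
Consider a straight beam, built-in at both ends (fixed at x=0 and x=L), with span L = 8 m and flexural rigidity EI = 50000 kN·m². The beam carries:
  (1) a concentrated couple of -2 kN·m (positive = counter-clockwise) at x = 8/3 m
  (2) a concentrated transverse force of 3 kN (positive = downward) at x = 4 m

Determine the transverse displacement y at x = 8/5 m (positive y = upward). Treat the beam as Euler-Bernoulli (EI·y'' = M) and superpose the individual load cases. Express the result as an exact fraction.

y(8/5) = -214/3515625 m

Load 1 — applied couple M₀=-2 kN·m at a=8/3 m (b=L-a=16/3):
  y_1 = (R_Ax³/6 - M_Ax²/2)/EI  [x≤a] with R_A=-1/3, M_A=0 = ((-1/3)·(8/5)³/6 - 0·(8/5)²/2)/50000 = -16/3515625 m
Load 2 — point force P=3 kN at a=4 m (b=L-a=4):
  y_2 = -Pb²x²(3aL-(3a+b)x)/(6L³EI)  [x≤a] = -3·4²·(8/5)²·(3·4·8-(3·4+4)·(8/5))/(6·8³·50000) = -22/390625 m
Superposition: y = Σ y_i = -214/3515625 m ≈ -0.000061 m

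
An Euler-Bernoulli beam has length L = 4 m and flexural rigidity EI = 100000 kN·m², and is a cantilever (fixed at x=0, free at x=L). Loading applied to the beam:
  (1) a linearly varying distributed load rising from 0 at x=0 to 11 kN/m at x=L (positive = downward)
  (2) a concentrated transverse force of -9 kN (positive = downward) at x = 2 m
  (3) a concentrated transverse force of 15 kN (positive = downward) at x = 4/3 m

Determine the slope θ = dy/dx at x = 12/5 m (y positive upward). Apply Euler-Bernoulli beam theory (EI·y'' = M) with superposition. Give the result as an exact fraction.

θ(12/5) = -71789/93750000 rad

Load 1 — triangular load w₀=11 kN/m (0→w₀ over full span):
  θ_1 = (w₀Lx²/4-w₀L²x/3-w₀x⁴/(24L))/EI = (11·4·(12/5)²/4-11·4²·(12/5)/3-11·(12/5)⁴/(24·4))/100000 = -6347/7812500 rad
Load 2 — point force P=-9 kN at a=2 m (b=L-a=2):
  θ_2 = -Pa²/(2EI)  [x>a] = -(-9)·2²/(2·100000) = 9/50000 rad
Load 3 — point force P=15 kN at a=4/3 m (b=L-a=8/3):
  θ_3 = -Pa²/(2EI)  [x>a] = -15·(4/3)²/(2·100000) = -1/7500 rad
Superposition: θ = Σ θ_i = -71789/93750000 rad ≈ -0.000766 rad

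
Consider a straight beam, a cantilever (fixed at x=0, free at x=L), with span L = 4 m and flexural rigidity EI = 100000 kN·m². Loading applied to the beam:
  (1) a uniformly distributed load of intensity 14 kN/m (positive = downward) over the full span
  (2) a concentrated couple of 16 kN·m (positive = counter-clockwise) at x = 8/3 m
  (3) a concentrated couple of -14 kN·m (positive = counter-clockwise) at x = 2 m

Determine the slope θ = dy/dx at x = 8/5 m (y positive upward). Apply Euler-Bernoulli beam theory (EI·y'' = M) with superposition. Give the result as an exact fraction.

Load 1 — uniform load w=14 kN/m over full span:
  θ_1 = -wx(x²-3Lx+3L²)/(6EI) = -14·(8/5)·((8/5)²-3·4·(8/5)+3·4²)/(6·100000) = -1372/1171875 rad
Load 2 — applied couple M₀=16 kN·m at a=8/3 m (b=L-a=4/3):
  θ_2 = M₀x/EI  [x≤a] = 16·(8/5)/100000 = 4/15625 rad
Load 3 — applied couple M₀=-14 kN·m at a=2 m (b=L-a=2):
  θ_3 = M₀x/EI  [x≤a] = (-14)·(8/5)/100000 = -7/31250 rad
Superposition: θ = Σ θ_i = -2669/2343750 rad ≈ -0.001139 rad

θ(8/5) = -2669/2343750 rad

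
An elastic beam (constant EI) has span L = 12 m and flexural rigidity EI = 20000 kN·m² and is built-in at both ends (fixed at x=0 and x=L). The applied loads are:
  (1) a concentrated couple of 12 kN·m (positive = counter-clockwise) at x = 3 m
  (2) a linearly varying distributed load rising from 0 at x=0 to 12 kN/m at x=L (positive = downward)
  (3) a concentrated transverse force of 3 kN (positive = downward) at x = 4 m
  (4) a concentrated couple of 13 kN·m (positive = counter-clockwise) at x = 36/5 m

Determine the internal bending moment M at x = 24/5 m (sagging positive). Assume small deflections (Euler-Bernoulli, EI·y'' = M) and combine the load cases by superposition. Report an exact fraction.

M(24/5) = 44339/1500 kN·m

Load 1 — applied couple M₀=12 kN·m at a=3 m (b=L-a=9):
  M_1 = R_Ax - M_A - M₀  [x>a] with R_A=9/8, M_A=-9/4 = (9/8)·(24/5) - (-9/4) - 12 = -87/20 kN·m
Load 2 — triangular load w₀=12 kN/m (0→w₀ over full span):
  M_2 = 3w₀Lx/20 - w₀L²/30 - w₀x³/(6L) = 3·12·12·(24/5)/20 - 12·12²/30 - 12·(24/5)³/(6·12) = 3456/125 kN·m
Load 3 — point force P=3 kN at a=4 m (b=L-a=8):
  M_3 = Pa²(a+3b)(L-x)/L³ - Pa²b/L²  [x>a] = 3·4²·(4+3·8)·(12-(24/5))/12³ - 3·4²·8/12² = 44/15 kN·m
Load 4 — applied couple M₀=13 kN·m at a=36/5 m (b=L-a=24/5):
  M_4 = R_Ax - M_A  [x≤a] with R_A=39/25, M_A=104/25 = (39/25)·(24/5) - (104/25) = 416/125 kN·m
Superposition: M = Σ M_i = 44339/1500 kN·m ≈ 29.559333 kN·m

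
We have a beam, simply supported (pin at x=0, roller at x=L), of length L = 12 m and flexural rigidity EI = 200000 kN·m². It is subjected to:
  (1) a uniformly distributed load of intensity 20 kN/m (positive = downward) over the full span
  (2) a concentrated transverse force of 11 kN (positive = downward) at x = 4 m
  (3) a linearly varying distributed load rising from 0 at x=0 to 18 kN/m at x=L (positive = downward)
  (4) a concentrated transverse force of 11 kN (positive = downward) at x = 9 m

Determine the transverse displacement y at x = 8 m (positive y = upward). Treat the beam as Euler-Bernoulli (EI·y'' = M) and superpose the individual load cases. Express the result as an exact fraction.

Load 1 — uniform load w=20 kN/m over full span:
  y_1 = -wx(L³-2Lx²+x³)/(24EI) = -20·8·(12³-2·12·8²+8³)/(24·200000) = -44/1875 m
Load 2 — point force P=11 kN at a=4 m (b=L-a=8):
  y_2 = -Pa(L-x)(2Lx-a²-x²)/(6LEI)  [x>a] = -11·4·(12-8)·(2·12·8-4²-8²)/(6·12·200000) = -77/56250 m
Load 3 — triangular load w₀=18 kN/m (0→w₀ over full span):
  y_3 = -w₀x(7L⁴-10L²x²+3x⁴)/(360LEI) = -18·8·(7·12⁴-10·12²·8²+3·8⁴)/(360·12·200000) = -34/3125 m
Load 4 — point force P=11 kN at a=9 m (b=L-a=3):
  y_4 = -Pbx(L²-b²-x²)/(6LEI)  [x≤a] = -11·3·8·(12²-3²-8²)/(6·12·200000) = -781/600000 m
Superposition: y = Σ y_i = -66631/1800000 m ≈ -0.037017 m

y(8) = -66631/1800000 m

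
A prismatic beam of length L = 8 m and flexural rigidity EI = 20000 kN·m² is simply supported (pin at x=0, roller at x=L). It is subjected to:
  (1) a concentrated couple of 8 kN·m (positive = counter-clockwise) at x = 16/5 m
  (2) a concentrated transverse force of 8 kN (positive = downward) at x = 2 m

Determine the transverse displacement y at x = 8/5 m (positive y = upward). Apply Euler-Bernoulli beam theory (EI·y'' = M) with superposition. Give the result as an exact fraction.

y(8/5) = -151/78125 m

Load 1 — applied couple M₀=8 kN·m at a=16/5 m (b=L-a=24/5):
  y_1 = (M₀x³/(6L)+C₁x)/EI  [x≤a] with C₁=M₀(3b²-L²)/(6L)=64/75 = (8·(8/5)³/(6·8)+(64/75)·(8/5))/20000 = 8/78125 m
Load 2 — point force P=8 kN at a=2 m (b=L-a=6):
  y_2 = -Pbx(L²-b²-x²)/(6LEI)  [x≤a] = -8·6·(8/5)·(8²-6²-(8/5)²)/(6·8·20000) = -159/78125 m
Superposition: y = Σ y_i = -151/78125 m ≈ -0.001933 m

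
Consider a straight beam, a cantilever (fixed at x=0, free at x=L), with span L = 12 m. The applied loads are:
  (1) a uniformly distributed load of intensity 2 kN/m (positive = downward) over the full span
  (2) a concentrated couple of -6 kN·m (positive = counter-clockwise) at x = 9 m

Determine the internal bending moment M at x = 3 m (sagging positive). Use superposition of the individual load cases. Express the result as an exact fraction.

Load 1 — uniform load w=2 kN/m over full span:
  M_1 = -w(L-x)²/2 = -2·(12-3)²/2 = -81 kN·m
Load 2 — applied couple M₀=-6 kN·m at a=9 m (b=L-a=3):
  M_2 = M₀  [x≤a] = (-6) = -6 kN·m
Superposition: M = Σ M_i = -87 kN·m ≈ -87.000000 kN·m

M(3) = -87 kN·m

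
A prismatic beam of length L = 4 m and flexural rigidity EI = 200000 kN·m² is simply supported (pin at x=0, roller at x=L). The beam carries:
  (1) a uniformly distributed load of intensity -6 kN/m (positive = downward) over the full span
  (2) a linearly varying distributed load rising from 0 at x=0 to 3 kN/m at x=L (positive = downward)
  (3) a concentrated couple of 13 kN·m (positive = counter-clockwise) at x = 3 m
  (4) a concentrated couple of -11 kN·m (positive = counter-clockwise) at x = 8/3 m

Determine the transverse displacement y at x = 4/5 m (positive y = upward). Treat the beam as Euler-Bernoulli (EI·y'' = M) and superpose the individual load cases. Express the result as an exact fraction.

Load 1 — uniform load w=-6 kN/m over full span:
  y_1 = -wx(L³-2Lx²+x³)/(24EI) = -(-6)·(4/5)·(4³-2·4·(4/5)²+(4/5)³)/(24·200000) = 116/1953125 m
Load 2 — triangular load w₀=3 kN/m (0→w₀ over full span):
  y_2 = -w₀x(7L⁴-10L²x²+3x⁴)/(360LEI) = -3·(4/5)·(7·4⁴-10·4²·(4/5)²+3·(4/5)⁴)/(360·4·200000) = -688/48828125 m
Load 3 — applied couple M₀=13 kN·m at a=3 m (b=L-a=1):
  y_3 = (M₀x³/(6L)+C₁x)/EI  [x≤a] with C₁=M₀(3b²-L²)/(6L)=-169/24 = (13·(4/5)³/(6·4)+(-169/24)·(4/5))/200000 = -1339/50000000 m
Load 4 — applied couple M₀=-11 kN·m at a=8/3 m (b=L-a=4/3):
  y_4 = (M₀x³/(6L)+C₁x)/EI  [x≤a] with C₁=M₀(3b²-L²)/(6L)=44/9 = ((-11)·(4/5)³/(6·4)+(44/9)·(4/5))/200000 = 517/28125000 m
Superposition: y = Σ y_i = 2075849/56250000000 m ≈ 0.000037 m

y(4/5) = 2075849/56250000000 m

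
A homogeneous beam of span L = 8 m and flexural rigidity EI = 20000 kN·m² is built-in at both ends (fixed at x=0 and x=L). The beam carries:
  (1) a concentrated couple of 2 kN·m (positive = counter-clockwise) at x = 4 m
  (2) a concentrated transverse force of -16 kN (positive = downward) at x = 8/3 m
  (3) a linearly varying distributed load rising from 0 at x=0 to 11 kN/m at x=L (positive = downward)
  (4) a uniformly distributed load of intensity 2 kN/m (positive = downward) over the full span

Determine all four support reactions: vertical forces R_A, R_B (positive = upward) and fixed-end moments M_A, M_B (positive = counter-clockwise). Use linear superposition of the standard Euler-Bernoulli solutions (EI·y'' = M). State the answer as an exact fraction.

R_A = 10501/1080 kN, M_A = 4231/270 kN·m, R_B = 37019/1080 kN, M_B = -9689/270 kN·m

Load 1 — applied couple M₀=2 kN·m at a=4 m (b=L-a=4):
  R_A = 6M₀ab/L³ = 6·2·4·4/8³ = 3/8 kN
  M_A = M₀b(2a-b)/L² = 2·4·(2·4-4)/8² = 1/2 kN·m
  R_B = -6M₀ab/L³ = -6·2·4·4/8³ = -3/8 kN
  M_B = M₀a(2b-a)/L² = 2·4·(2·4-4)/8² = 1/2 kN·m
Load 2 — point force P=-16 kN at a=8/3 m (b=L-a=16/3):
  R_A = Pb²(3a+b)/L³ = (-16)·(16/3)²·(3·(8/3)+(16/3))/8³ = -320/27 kN
  M_A = Pab²/L² = (-16)·(8/3)·(16/3)²/8² = -512/27 kN·m
  R_B = Pa²(a+3b)/L³ = (-16)·(8/3)²·((8/3)+3·(16/3))/8³ = -112/27 kN
  M_B = -Pa²b/L² = -(-16)·(8/3)²·(16/3)/8² = 256/27 kN·m
Load 3 — triangular load w₀=11 kN/m (0→w₀ over full span):
  R_A = 3w₀L/20 = 3·11·8/20 = 66/5 kN
  M_A = w₀L²/30 = 11·8²/30 = 352/15 kN·m
  R_B = 7w₀L/20 = 7·11·8/20 = 154/5 kN
  M_B = -w₀L²/20 = -11·8²/20 = -176/5 kN·m
Load 4 — uniform load w=2 kN/m over full span:
  R_A = wL/2 = 2·8/2 = 8 kN
  M_A = wL²/12 = 2·8²/12 = 32/3 kN·m
  R_B = wL/2 = 2·8/2 = 8 kN
  M_B = -wL²/12 = -2·8²/12 = -32/3 kN·m
Superposition: R_A = 10501/1080 kN, M_A = 4231/270 kN·m, R_B = 37019/1080 kN, M_B = -9689/270 kN·m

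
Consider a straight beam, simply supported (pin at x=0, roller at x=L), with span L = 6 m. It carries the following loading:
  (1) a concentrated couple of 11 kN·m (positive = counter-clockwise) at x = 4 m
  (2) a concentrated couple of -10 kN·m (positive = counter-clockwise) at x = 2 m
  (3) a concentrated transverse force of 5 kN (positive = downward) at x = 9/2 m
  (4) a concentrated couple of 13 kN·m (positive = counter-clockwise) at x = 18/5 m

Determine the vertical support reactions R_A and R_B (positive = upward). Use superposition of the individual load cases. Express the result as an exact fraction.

Load 1 — applied couple M₀=11 kN·m at a=4 m (b=L-a=2):
  R_A = M₀/L = 11/6 kN
  R_B = -M₀/L = -11/6 kN
Load 2 — applied couple M₀=-10 kN·m at a=2 m (b=L-a=4):
  R_A = M₀/L = (-10)/6 = -5/3 kN
  R_B = -M₀/L = -(-10)/6 = 5/3 kN
Load 3 — point force P=5 kN at a=9/2 m (b=L-a=3/2):
  R_A = Pb/L = 5·(3/2)/6 = 5/4 kN
  R_B = Pa/L = 5·(9/2)/6 = 15/4 kN
Load 4 — applied couple M₀=13 kN·m at a=18/5 m (b=L-a=12/5):
  R_A = M₀/L = 13/6 kN
  R_B = -M₀/L = -13/6 kN
Superposition: R_A = 43/12 kN, R_B = 17/12 kN

R_A = 43/12 kN, R_B = 17/12 kN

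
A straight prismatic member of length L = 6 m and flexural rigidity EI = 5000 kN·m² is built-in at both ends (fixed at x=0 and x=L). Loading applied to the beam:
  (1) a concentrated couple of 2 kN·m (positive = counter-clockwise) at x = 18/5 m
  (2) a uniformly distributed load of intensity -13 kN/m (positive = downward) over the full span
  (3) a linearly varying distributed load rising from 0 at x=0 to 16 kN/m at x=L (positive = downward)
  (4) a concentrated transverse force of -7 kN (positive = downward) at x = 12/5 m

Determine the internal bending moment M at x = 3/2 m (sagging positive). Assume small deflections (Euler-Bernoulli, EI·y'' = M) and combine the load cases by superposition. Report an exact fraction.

M(3/2) = -4651/1000 kN·m

Load 1 — applied couple M₀=2 kN·m at a=18/5 m (b=L-a=12/5):
  M_1 = R_Ax - M_A  [x≤a] with R_A=12/25, M_A=16/25 = (12/25)·(3/2) - (16/25) = 2/25 kN·m
Load 2 — uniform load w=-13 kN/m over full span:
  M_2 = wLx/2 - wL²/12 - wx²/2 = (-13)·6·(3/2)/2 - (-13)·6²/12 - (-13)·(3/2)²/2 = -39/8 kN·m
Load 3 — triangular load w₀=16 kN/m (0→w₀ over full span):
  M_3 = 3w₀Lx/20 - w₀L²/30 - w₀x³/(6L) = 3·16·6·(3/2)/20 - 16·6²/30 - 16·(3/2)³/(6·6) = 9/10 kN·m
Load 4 — point force P=-7 kN at a=12/5 m (b=L-a=18/5):
  M_4 = Pb²(3a+b)x/L³ - Pab²/L²  [x≤a] = (-7)·(18/5)²·(3·(12/5)+(18/5))·(3/2)/6³ - (-7)·(12/5)·(18/5)²/6² = -189/250 kN·m
Superposition: M = Σ M_i = -4651/1000 kN·m ≈ -4.651000 kN·m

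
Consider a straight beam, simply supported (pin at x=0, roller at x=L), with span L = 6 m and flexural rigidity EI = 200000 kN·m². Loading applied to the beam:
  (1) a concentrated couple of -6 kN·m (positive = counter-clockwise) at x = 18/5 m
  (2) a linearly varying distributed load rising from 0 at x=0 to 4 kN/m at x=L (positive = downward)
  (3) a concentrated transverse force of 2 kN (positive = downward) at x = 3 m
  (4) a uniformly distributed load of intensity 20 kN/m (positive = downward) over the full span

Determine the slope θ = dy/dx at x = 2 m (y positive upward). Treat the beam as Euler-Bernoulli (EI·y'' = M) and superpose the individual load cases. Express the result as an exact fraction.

θ(2) = -43781/90000000 rad

Load 1 — applied couple M₀=-6 kN·m at a=18/5 m (b=L-a=12/5):
  θ_1 = (M₀x²/(2L)+C₁)/EI  [x≤a] with C₁=M₀(3b²-L²)/(6L)=78/25 = ((-6)·2²/(2·6)+(78/25))/200000 = 7/1250000 rad
Load 2 — triangular load w₀=4 kN/m (0→w₀ over full span):
  θ_2 = -w₀(7L⁴-30L²x²+15x⁴)/(360LEI) = -4·(7·6⁴-30·6²·2²+15·2⁴)/(360·6·200000) = -13/281250 rad
Load 3 — point force P=2 kN at a=3 m (b=L-a=3):
  θ_3 = -Pb(L²-b²-3x²)/(6LEI)  [x≤a] = -2·3·(6²-3²-3·2²)/(6·6·200000) = -1/80000 rad
Load 4 — uniform load w=20 kN/m over full span:
  θ_4 = -w(L³-6Lx²+4x³)/(24EI) = -20·(6³-6·6·2²+4·2³)/(24·200000) = -13/30000 rad
Superposition: θ = Σ θ_i = -43781/90000000 rad ≈ -0.000486 rad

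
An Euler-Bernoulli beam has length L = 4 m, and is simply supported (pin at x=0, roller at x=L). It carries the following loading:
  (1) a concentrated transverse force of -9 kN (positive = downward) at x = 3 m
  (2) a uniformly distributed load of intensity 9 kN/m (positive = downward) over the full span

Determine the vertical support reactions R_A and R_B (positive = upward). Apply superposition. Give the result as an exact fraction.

Load 1 — point force P=-9 kN at a=3 m (b=L-a=1):
  R_A = Pb/L = (-9)·1/4 = -9/4 kN
  R_B = Pa/L = (-9)·3/4 = -27/4 kN
Load 2 — uniform load w=9 kN/m over full span:
  R_A = wL/2 = 9·4/2 = 18 kN
  R_B = wL/2 = 9·4/2 = 18 kN
Superposition: R_A = 63/4 kN, R_B = 45/4 kN

R_A = 63/4 kN, R_B = 45/4 kN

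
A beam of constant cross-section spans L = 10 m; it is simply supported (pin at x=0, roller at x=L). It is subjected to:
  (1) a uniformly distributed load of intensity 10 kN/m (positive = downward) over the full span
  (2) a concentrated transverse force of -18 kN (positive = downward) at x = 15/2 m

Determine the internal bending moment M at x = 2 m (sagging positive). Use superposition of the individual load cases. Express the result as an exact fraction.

Load 1 — uniform load w=10 kN/m over full span:
  M_1 = wx(L-x)/2 = 10·2·(10-2)/2 = 80 kN·m
Load 2 — point force P=-18 kN at a=15/2 m (b=L-a=5/2):
  M_2 = Pbx/L  [x≤a] = (-18)·(5/2)·2/10 = -9 kN·m
Superposition: M = Σ M_i = 71 kN·m ≈ 71.000000 kN·m

M(2) = 71 kN·m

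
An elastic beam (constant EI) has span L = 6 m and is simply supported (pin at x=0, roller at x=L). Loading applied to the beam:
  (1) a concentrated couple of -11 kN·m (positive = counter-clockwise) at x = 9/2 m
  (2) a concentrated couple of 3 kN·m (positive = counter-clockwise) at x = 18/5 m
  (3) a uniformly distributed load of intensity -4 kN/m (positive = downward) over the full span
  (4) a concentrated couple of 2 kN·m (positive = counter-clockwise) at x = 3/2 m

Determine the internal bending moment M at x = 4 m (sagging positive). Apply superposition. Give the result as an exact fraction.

Load 1 — applied couple M₀=-11 kN·m at a=9/2 m (b=L-a=3/2):
  M_1 = M₀x/L  [x≤a] = (-11)·4/6 = -22/3 kN·m
Load 2 — applied couple M₀=3 kN·m at a=18/5 m (b=L-a=12/5):
  M_2 = M₀x/L - M₀  [x>a] = 3·4/6 - 3 = -1 kN·m
Load 3 — uniform load w=-4 kN/m over full span:
  M_3 = wx(L-x)/2 = (-4)·4·(6-4)/2 = -16 kN·m
Load 4 — applied couple M₀=2 kN·m at a=3/2 m (b=L-a=9/2):
  M_4 = M₀x/L - M₀  [x>a] = 2·4/6 - 2 = -2/3 kN·m
Superposition: M = Σ M_i = -25 kN·m ≈ -25.000000 kN·m

M(4) = -25 kN·m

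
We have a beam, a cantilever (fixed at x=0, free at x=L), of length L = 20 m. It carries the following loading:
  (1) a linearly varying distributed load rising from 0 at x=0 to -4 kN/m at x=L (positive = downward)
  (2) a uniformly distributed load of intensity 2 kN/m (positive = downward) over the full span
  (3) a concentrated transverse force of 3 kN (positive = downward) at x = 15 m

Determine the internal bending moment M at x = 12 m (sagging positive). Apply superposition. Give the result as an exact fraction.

M(12) = 569/15 kN·m

Load 1 — triangular load w₀=-4 kN/m (0→w₀ over full span):
  M_1 = w₀Lx/2 - w₀L²/3 - w₀x³/(6L) = (-4)·20·12/2 - (-4)·20²/3 - (-4)·12³/(6·20) = 1664/15 kN·m
Load 2 — uniform load w=2 kN/m over full span:
  M_2 = -w(L-x)²/2 = -2·(20-12)²/2 = -64 kN·m
Load 3 — point force P=3 kN at a=15 m (b=L-a=5):
  M_3 = -P(a-x)  [x≤a] = -3·(15-12) = -9 kN·m
Superposition: M = Σ M_i = 569/15 kN·m ≈ 37.933333 kN·m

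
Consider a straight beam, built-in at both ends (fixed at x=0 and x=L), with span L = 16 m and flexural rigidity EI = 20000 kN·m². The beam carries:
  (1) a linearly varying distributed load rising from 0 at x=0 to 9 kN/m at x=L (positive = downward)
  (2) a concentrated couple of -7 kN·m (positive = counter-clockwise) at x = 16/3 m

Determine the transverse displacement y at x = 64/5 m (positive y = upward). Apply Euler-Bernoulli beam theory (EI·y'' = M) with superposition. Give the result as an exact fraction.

Load 1 — triangular load w₀=9 kN/m (0→w₀ over full span):
  y_1 = -w₀x²(L-x)²(x+2L)/(120LEI) = -9·(64/5)²·(16-(64/5))²·((64/5)+2·16)/(120·16·20000) = -172032/9765625 m
Load 2 — applied couple M₀=-7 kN·m at a=16/3 m (b=L-a=32/3):
  y_2 = (R_Ax³/6 - M_Ax²/2 - M₀(x-a)²/2)/EI  [x>a] with R_A=-7/12, M_A=0 = ((-7/12)·(64/5)³/6 - 0·(64/5)²/2 - (-7)·((64/5)-(16/3))²/2)/20000 = -308/703125 m
Superposition: y = Σ y_i = -1586788/87890625 m ≈ -0.018054 m

y(64/5) = -1586788/87890625 m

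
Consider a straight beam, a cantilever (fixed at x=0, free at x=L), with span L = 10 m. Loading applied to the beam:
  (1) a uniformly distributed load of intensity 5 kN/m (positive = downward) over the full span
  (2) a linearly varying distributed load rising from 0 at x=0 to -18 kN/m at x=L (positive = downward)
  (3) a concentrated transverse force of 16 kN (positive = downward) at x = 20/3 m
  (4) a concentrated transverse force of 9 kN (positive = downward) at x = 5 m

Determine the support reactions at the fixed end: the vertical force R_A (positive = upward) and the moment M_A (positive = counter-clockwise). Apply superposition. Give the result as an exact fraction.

Load 1 — uniform load w=5 kN/m over full span:
  R_A = wL = 5·10 = 50 kN
  M_A = wL²/2 = 5·10²/2 = 250 kN·m
Load 2 — triangular load w₀=-18 kN/m (0→w₀ over full span):
  R_A = w₀L/2 = (-18)·10/2 = -90 kN
  M_A = w₀L²/3 = (-18)·10²/3 = -600 kN·m
Load 3 — point force P=16 kN at a=20/3 m (b=L-a=10/3):
  R_A = P = 16 kN
  M_A = Pa = 16·(20/3) = 320/3 kN·m
Load 4 — point force P=9 kN at a=5 m (b=L-a=5):
  R_A = P = 9 kN
  M_A = Pa = 9·5 = 45 kN·m
Superposition: R_A = -15 kN, M_A = -595/3 kN·m

R_A = -15 kN, M_A = -595/3 kN·m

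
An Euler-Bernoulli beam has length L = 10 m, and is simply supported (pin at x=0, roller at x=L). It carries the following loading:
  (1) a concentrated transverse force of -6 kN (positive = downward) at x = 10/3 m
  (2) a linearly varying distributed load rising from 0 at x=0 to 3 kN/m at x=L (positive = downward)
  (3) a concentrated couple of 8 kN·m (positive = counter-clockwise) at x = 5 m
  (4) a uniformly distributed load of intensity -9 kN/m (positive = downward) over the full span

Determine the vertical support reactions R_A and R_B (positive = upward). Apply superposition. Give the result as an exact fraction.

R_A = -216/5 kN, R_B = -189/5 kN

Load 1 — point force P=-6 kN at a=10/3 m (b=L-a=20/3):
  R_A = Pb/L = (-6)·(20/3)/10 = -4 kN
  R_B = Pa/L = (-6)·(10/3)/10 = -2 kN
Load 2 — triangular load w₀=3 kN/m (0→w₀ over full span):
  R_A = w₀L/6 = 3·10/6 = 5 kN
  R_B = w₀L/3 = 3·10/3 = 10 kN
Load 3 — applied couple M₀=8 kN·m at a=5 m (b=L-a=5):
  R_A = M₀/L = 8/10 = 4/5 kN
  R_B = -M₀/L = -8/10 = -4/5 kN
Load 4 — uniform load w=-9 kN/m over full span:
  R_A = wL/2 = (-9)·10/2 = -45 kN
  R_B = wL/2 = (-9)·10/2 = -45 kN
Superposition: R_A = -216/5 kN, R_B = -189/5 kN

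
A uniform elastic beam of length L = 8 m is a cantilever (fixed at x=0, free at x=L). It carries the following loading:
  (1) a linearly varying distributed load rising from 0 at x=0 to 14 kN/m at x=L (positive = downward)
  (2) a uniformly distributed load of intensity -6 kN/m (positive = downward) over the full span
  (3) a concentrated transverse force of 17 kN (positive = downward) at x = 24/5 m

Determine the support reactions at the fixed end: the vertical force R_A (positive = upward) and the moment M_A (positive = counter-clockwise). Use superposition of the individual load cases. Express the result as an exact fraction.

R_A = 25 kN, M_A = 2824/15 kN·m

Load 1 — triangular load w₀=14 kN/m (0→w₀ over full span):
  R_A = w₀L/2 = 14·8/2 = 56 kN
  M_A = w₀L²/3 = 14·8²/3 = 896/3 kN·m
Load 2 — uniform load w=-6 kN/m over full span:
  R_A = wL = (-6)·8 = -48 kN
  M_A = wL²/2 = (-6)·8²/2 = -192 kN·m
Load 3 — point force P=17 kN at a=24/5 m (b=L-a=16/5):
  R_A = P = 17 kN
  M_A = Pa = 17·(24/5) = 408/5 kN·m
Superposition: R_A = 25 kN, M_A = 2824/15 kN·m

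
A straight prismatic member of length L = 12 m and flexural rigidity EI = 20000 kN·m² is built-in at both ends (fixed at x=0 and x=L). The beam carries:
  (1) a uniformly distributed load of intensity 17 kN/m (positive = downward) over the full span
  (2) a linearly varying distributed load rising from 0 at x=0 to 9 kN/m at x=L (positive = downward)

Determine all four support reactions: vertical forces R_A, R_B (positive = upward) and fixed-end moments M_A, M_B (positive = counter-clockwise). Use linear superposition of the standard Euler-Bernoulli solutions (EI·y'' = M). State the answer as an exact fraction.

R_A = 591/5 kN, M_A = 1236/5 kN·m, R_B = 699/5 kN, M_B = -1344/5 kN·m

Load 1 — uniform load w=17 kN/m over full span:
  R_A = wL/2 = 17·12/2 = 102 kN
  M_A = wL²/12 = 17·12²/12 = 204 kN·m
  R_B = wL/2 = 17·12/2 = 102 kN
  M_B = -wL²/12 = -17·12²/12 = -204 kN·m
Load 2 — triangular load w₀=9 kN/m (0→w₀ over full span):
  R_A = 3w₀L/20 = 3·9·12/20 = 81/5 kN
  M_A = w₀L²/30 = 9·12²/30 = 216/5 kN·m
  R_B = 7w₀L/20 = 7·9·12/20 = 189/5 kN
  M_B = -w₀L²/20 = -9·12²/20 = -324/5 kN·m
Superposition: R_A = 591/5 kN, M_A = 1236/5 kN·m, R_B = 699/5 kN, M_B = -1344/5 kN·m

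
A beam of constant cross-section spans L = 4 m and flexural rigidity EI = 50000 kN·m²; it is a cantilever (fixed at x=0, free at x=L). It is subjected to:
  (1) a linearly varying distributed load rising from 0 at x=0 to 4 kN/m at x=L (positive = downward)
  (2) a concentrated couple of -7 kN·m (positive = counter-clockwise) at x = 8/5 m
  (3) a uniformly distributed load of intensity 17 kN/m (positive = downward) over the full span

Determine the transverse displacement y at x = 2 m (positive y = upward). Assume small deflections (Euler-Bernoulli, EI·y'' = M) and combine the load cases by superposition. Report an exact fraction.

y(2) = -8939/1875000 m

Load 1 — triangular load w₀=4 kN/m (0→w₀ over full span):
  y_1 = (w₀Lx³/12-w₀L²x²/6-w₀x⁵/(120L))/EI = (4·4·2³/12-4·4²·2²/6-4·2⁵/(120·4))/50000 = -121/187500 m
Load 2 — applied couple M₀=-7 kN·m at a=8/5 m (b=L-a=12/5):
  y_2 = M₀a(2x-a)/(2EI)  [x>a] = (-7)·(8/5)·(2·2-(8/5))/(2·50000) = -21/78125 m
Load 3 — uniform load w=17 kN/m over full span:
  y_3 = -wx²(x²-4Lx+6L²)/(24EI) = -17·2²·(2²-4·4·2+6·4²)/(24·50000) = -289/75000 m
Superposition: y = Σ y_i = -8939/1875000 m ≈ -0.004767 m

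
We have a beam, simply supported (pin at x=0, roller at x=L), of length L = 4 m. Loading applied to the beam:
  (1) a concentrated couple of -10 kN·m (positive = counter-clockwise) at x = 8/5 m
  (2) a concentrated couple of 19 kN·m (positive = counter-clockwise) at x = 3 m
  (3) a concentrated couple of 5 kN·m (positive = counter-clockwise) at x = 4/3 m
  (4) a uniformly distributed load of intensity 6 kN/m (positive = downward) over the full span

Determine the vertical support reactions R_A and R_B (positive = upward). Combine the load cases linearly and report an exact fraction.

R_A = 31/2 kN, R_B = 17/2 kN

Load 1 — applied couple M₀=-10 kN·m at a=8/5 m (b=L-a=12/5):
  R_A = M₀/L = (-10)/4 = -5/2 kN
  R_B = -M₀/L = -(-10)/4 = 5/2 kN
Load 2 — applied couple M₀=19 kN·m at a=3 m (b=L-a=1):
  R_A = M₀/L = 19/4 kN
  R_B = -M₀/L = -19/4 kN
Load 3 — applied couple M₀=5 kN·m at a=4/3 m (b=L-a=8/3):
  R_A = M₀/L = 5/4 kN
  R_B = -M₀/L = -5/4 kN
Load 4 — uniform load w=6 kN/m over full span:
  R_A = wL/2 = 6·4/2 = 12 kN
  R_B = wL/2 = 6·4/2 = 12 kN
Superposition: R_A = 31/2 kN, R_B = 17/2 kN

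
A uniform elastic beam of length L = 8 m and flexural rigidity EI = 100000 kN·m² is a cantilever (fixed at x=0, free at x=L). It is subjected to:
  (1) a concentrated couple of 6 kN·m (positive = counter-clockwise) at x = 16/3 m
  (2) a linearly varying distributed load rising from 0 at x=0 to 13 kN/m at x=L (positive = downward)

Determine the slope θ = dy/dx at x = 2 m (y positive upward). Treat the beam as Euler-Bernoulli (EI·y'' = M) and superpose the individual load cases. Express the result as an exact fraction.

Load 1 — applied couple M₀=6 kN·m at a=16/3 m (b=L-a=8/3):
  θ_1 = M₀x/EI  [x≤a] = 6·2/100000 = 3/25000 rad
Load 2 — triangular load w₀=13 kN/m (0→w₀ over full span):
  θ_2 = (w₀Lx²/4-w₀L²x/3-w₀x⁴/(24L))/EI = (13·8·2²/4-13·8²·2/3-13·2⁴/(24·8))/100000 = -1807/400000 rad
Superposition: θ = Σ θ_i = -1759/400000 rad ≈ -0.004398 rad

θ(2) = -1759/400000 rad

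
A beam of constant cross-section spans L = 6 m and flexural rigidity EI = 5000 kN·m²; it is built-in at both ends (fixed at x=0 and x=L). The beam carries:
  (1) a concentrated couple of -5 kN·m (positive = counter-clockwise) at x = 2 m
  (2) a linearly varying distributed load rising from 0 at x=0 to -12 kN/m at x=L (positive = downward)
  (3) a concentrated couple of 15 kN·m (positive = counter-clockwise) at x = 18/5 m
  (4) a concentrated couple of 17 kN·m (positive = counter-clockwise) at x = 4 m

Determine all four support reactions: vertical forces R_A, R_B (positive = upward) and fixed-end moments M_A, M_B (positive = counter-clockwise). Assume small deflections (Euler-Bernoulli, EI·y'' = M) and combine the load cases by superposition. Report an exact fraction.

Load 1 — applied couple M₀=-5 kN·m at a=2 m (b=L-a=4):
  R_A = 6M₀ab/L³ = 6·(-5)·2·4/6³ = -10/9 kN
  M_A = M₀b(2a-b)/L² = (-5)·4·(2·2-4)/6² = 0 kN·m
  R_B = -6M₀ab/L³ = -6·(-5)·2·4/6³ = 10/9 kN
  M_B = M₀a(2b-a)/L² = (-5)·2·(2·4-2)/6² = -5/3 kN·m
Load 2 — triangular load w₀=-12 kN/m (0→w₀ over full span):
  R_A = 3w₀L/20 = 3·(-12)·6/20 = -54/5 kN
  M_A = w₀L²/30 = (-12)·6²/30 = -72/5 kN·m
  R_B = 7w₀L/20 = 7·(-12)·6/20 = -126/5 kN
  M_B = -w₀L²/20 = -(-12)·6²/20 = 108/5 kN·m
Load 3 — applied couple M₀=15 kN·m at a=18/5 m (b=L-a=12/5):
  R_A = 6M₀ab/L³ = 6·15·(18/5)·(12/5)/6³ = 18/5 kN
  M_A = M₀b(2a-b)/L² = 15·(12/5)·(2·(18/5)-(12/5))/6² = 24/5 kN·m
  R_B = -6M₀ab/L³ = -6·15·(18/5)·(12/5)/6³ = -18/5 kN
  M_B = M₀a(2b-a)/L² = 15·(18/5)·(2·(12/5)-(18/5))/6² = 9/5 kN·m
Load 4 — applied couple M₀=17 kN·m at a=4 m (b=L-a=2):
  R_A = 6M₀ab/L³ = 6·17·4·2/6³ = 34/9 kN
  M_A = M₀b(2a-b)/L² = 17·2·(2·4-2)/6² = 17/3 kN·m
  R_B = -6M₀ab/L³ = -6·17·4·2/6³ = -34/9 kN
  M_B = M₀a(2b-a)/L² = 17·4·(2·2-4)/6² = 0 kN·m
Superposition: R_A = -68/15 kN, M_A = -59/15 kN·m, R_B = -472/15 kN, M_B = 326/15 kN·m

R_A = -68/15 kN, M_A = -59/15 kN·m, R_B = -472/15 kN, M_B = 326/15 kN·m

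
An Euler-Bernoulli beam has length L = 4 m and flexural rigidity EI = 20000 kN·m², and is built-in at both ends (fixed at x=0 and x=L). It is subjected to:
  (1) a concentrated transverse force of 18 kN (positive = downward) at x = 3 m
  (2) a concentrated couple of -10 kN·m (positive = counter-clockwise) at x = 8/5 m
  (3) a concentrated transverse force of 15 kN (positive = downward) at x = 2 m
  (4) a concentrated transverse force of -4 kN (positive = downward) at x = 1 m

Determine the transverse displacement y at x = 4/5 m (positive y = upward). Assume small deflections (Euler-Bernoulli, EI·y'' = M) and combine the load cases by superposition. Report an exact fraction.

y(4/5) = -1307/12500000 m

Load 1 — point force P=18 kN at a=3 m (b=L-a=1):
  y_1 = -Pb²x²(3aL-(3a+b)x)/(6L³EI)  [x≤a] = -18·1²·(4/5)²·(3·3·4-(3·3+1)·(4/5))/(6·4³·20000) = -21/500000 m
Load 2 — applied couple M₀=-10 kN·m at a=8/5 m (b=L-a=12/5):
  y_2 = (R_Ax³/6 - M_Ax²/2)/EI  [x≤a] with R_A=-18/5, M_A=-6/5 = ((-18/5)·(4/5)³/6 - (-6/5)·(4/5)²/2)/20000 = 3/781250 m
Load 3 — point force P=15 kN at a=2 m (b=L-a=2):
  y_3 = -Pb²x²(3aL-(3a+b)x)/(6L³EI)  [x≤a] = -15·2²·(4/5)²·(3·2·4-(3·2+2)·(4/5))/(6·4³·20000) = -11/125000 m
Load 4 — point force P=-4 kN at a=1 m (b=L-a=3):
  y_4 = -Pb²x²(3aL-(3a+b)x)/(6L³EI)  [x≤a] = -(-4)·3²·(4/5)²·(3·1·4-(3·1+3)·(4/5))/(6·4³·20000) = 27/1250000 m
Superposition: y = Σ y_i = -1307/12500000 m ≈ -0.000105 m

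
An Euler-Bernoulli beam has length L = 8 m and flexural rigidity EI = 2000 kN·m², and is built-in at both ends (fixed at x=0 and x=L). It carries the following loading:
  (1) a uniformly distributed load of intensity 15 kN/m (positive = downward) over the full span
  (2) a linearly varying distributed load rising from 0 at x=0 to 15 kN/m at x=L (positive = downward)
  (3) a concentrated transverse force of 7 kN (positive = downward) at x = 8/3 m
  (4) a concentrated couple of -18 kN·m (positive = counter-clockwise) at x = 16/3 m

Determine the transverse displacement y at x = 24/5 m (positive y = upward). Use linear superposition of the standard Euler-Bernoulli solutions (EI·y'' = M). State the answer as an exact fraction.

Load 1 — uniform load w=15 kN/m over full span:
  y_1 = -wx²(L-x)²/(24EI) = -15·(24/5)²·(8-(24/5))²/(24·2000) = -1152/15625 m
Load 2 — triangular load w₀=15 kN/m (0→w₀ over full span):
  y_2 = -w₀x²(L-x)²(x+2L)/(120LEI) = -15·(24/5)²·(8-(24/5))²·((24/5)+2·8)/(120·8·2000) = -14976/390625 m
Load 3 — point force P=7 kN at a=8/3 m (b=L-a=16/3):
  y_3 = -Pa²(L-x)²(3bL-(3b+a)(L-x))/(6L³EI)  [x>a] = -7·(8/3)²·(8-(24/5))²·(3·(16/3)·8-(3·(16/3)+(8/3))·(8-(24/5)))/(6·8³·2000) = -7168/1265625 m
Load 4 — applied couple M₀=-18 kN·m at a=16/3 m (b=L-a=8/3):
  y_4 = (R_Ax³/6 - M_Ax²/2)/EI  [x≤a] with R_A=-3, M_A=-6 = ((-3)·(24/5)³/6 - (-6)·(24/5)²/2)/2000 = 108/15625 m
Superposition: y = Σ y_i = -3506356/31640625 m ≈ -0.110818 m

y(24/5) = -3506356/31640625 m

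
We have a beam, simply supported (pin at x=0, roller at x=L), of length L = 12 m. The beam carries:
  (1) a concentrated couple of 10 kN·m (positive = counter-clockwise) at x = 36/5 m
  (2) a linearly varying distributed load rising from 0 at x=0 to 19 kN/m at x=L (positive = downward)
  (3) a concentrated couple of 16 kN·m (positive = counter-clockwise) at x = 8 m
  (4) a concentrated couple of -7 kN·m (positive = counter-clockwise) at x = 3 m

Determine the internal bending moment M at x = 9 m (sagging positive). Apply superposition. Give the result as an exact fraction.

M(9) = 1159/8 kN·m

Load 1 — applied couple M₀=10 kN·m at a=36/5 m (b=L-a=24/5):
  M_1 = M₀x/L - M₀  [x>a] = 10·9/12 - 10 = -5/2 kN·m
Load 2 — triangular load w₀=19 kN/m (0→w₀ over full span):
  M_2 = w₀Lx/6 - w₀x³/(6L) = 19·12·9/6 - 19·9³/(6·12) = 1197/8 kN·m
Load 3 — applied couple M₀=16 kN·m at a=8 m (b=L-a=4):
  M_3 = M₀x/L - M₀  [x>a] = 16·9/12 - 16 = -4 kN·m
Load 4 — applied couple M₀=-7 kN·m at a=3 m (b=L-a=9):
  M_4 = M₀x/L - M₀  [x>a] = (-7)·9/12 - (-7) = 7/4 kN·m
Superposition: M = Σ M_i = 1159/8 kN·m ≈ 144.875000 kN·m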